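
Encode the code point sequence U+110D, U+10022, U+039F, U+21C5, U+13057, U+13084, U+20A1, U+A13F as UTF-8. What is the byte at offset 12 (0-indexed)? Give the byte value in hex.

U+110D → 3-byte form E1 84 8D at offsets 0–2.
U+10022 → 4-byte form F0 90 80 A2 at offsets 3–6.
U+039F → 2-byte form CE 9F at offsets 7–8.
U+21C5 → 3-byte form E2 87 85 at offsets 9–11.
U+13057 → 4-byte form F0 93 81 97 at offsets 12–15.
Offset 12 falls in char 5's range; it's byte 1 of F0 93 81 97 = 0xF0.

0xF0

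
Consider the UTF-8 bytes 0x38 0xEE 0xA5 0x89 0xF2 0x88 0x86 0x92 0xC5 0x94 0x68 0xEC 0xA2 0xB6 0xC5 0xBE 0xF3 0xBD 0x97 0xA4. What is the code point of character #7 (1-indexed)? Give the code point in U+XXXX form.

Offset 0: leading byte 0x38 = 00111000 → 1-byte char #1 = 38.
Offset 1: leading byte 0xEE = 11101110 → 3-byte char #2 = EE A5 89.
Offset 4: leading byte 0xF2 = 11110010 → 4-byte char #3 = F2 88 86 92.
Offset 8: leading byte 0xC5 = 11000101 → 2-byte char #4 = C5 94.
Offset 10: leading byte 0x68 = 01101000 → 1-byte char #5 = 68.
Offset 11: leading byte 0xEC = 11101100 → 3-byte char #6 = EC A2 B6.
Offset 14: leading byte 0xC5 = 11000101 → 2-byte char #7 = C5 BE.
Leading byte 0xC5 = 11000101 matches 110xxxxx → 2-byte sequence.
Byte 1: 0xC5 = 11000101, payload 00101 (5 bits).
Byte 2: 0xBE = 10111110 (10xxxxxx ✓), payload 111110.
Concatenate: 00101111110 = 0x17E (11 bits → U+017E).

U+017E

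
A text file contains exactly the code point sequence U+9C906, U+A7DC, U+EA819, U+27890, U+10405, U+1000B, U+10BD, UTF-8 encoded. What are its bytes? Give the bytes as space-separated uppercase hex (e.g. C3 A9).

F2 9C A4 86 EA 9F 9C F3 AA A0 99 F0 A7 A2 90 F0 90 90 85 F0 90 80 8B E1 82 BD

U+9C906: 4-byte form → F2 9C A4 86.
U+A7DC: 3-byte form → EA 9F 9C.
U+EA819: 4-byte form → F3 AA A0 99.
U+27890: 4-byte form → F0 A7 A2 90.
U+10405: 4-byte form → F0 90 90 85.
U+1000B: 4-byte form → F0 90 80 8B.
U+10BD: 3-byte form → E1 82 BD.
Concatenated (26 bytes): F2 9C A4 86 EA 9F 9C F3 AA A0 99 F0 A7 A2 90 F0 90 90 85 F0 90 80 8B E1 82 BD.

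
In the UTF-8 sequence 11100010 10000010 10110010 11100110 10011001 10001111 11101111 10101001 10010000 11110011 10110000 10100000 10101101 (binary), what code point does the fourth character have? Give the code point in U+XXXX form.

U+F082D

Offset 0: leading byte 0xE2 = 11100010 → 3-byte char #1 = E2 82 B2.
Offset 3: leading byte 0xE6 = 11100110 → 3-byte char #2 = E6 99 8F.
Offset 6: leading byte 0xEF = 11101111 → 3-byte char #3 = EF A9 90.
Offset 9: leading byte 0xF3 = 11110011 → 4-byte char #4 = F3 B0 A0 AD.
Leading byte 0xF3 = 11110011 matches 11110xxx → 4-byte sequence.
Byte 1: 0xF3 = 11110011, payload 011 (3 bits).
Byte 2: 0xB0 = 10110000 (10xxxxxx ✓), payload 110000.
Byte 3: 0xA0 = 10100000 (10xxxxxx ✓), payload 100000.
Byte 4: 0xAD = 10101101 (10xxxxxx ✓), payload 101101.
Concatenate: 011110000100000101101 = 0xF082D (21 bits → U+F082D).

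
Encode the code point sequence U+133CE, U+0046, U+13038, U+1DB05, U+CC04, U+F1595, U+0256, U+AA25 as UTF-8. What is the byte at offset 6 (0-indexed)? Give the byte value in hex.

0x93

U+133CE → 4-byte form F0 93 8F 8E at offsets 0–3.
U+0046 → 1-byte form 46 at offsets 4–4.
U+13038 → 4-byte form F0 93 80 B8 at offsets 5–8.
Offset 6 falls in char 3's range; it's byte 2 of F0 93 80 B8 = 0x93.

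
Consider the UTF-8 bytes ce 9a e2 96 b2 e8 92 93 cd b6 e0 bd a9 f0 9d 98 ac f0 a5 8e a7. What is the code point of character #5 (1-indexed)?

U+0F69

Offset 0: leading byte 0xCE = 11001110 → 2-byte char #1 = CE 9A.
Offset 2: leading byte 0xE2 = 11100010 → 3-byte char #2 = E2 96 B2.
Offset 5: leading byte 0xE8 = 11101000 → 3-byte char #3 = E8 92 93.
Offset 8: leading byte 0xCD = 11001101 → 2-byte char #4 = CD B6.
Offset 10: leading byte 0xE0 = 11100000 → 3-byte char #5 = E0 BD A9.
Leading byte 0xE0 = 11100000 matches 1110xxxx → 3-byte sequence.
Byte 1: 0xE0 = 11100000, payload 0000 (4 bits).
Byte 2: 0xBD = 10111101 (10xxxxxx ✓), payload 111101.
Byte 3: 0xA9 = 10101001 (10xxxxxx ✓), payload 101001.
Concatenate: 0000111101101001 = 0xF69 (16 bits → U+0F69).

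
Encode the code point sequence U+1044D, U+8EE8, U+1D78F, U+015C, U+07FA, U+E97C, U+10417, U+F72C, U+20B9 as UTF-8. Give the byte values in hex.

U+1044D: 4-byte form → F0 90 91 8D.
U+8EE8: 3-byte form → E8 BB A8.
U+1D78F: 4-byte form → F0 9D 9E 8F.
U+015C: 2-byte form → C5 9C.
U+07FA: 2-byte form → DF BA.
U+E97C: 3-byte form → EE A5 BC.
U+10417: 4-byte form → F0 90 90 97.
U+F72C: 3-byte form → EF 9C AC.
U+20B9: 3-byte form → E2 82 B9.
Concatenated (28 bytes): F0 90 91 8D E8 BB A8 F0 9D 9E 8F C5 9C DF BA EE A5 BC F0 90 90 97 EF 9C AC E2 82 B9.

F0 90 91 8D E8 BB A8 F0 9D 9E 8F C5 9C DF BA EE A5 BC F0 90 90 97 EF 9C AC E2 82 B9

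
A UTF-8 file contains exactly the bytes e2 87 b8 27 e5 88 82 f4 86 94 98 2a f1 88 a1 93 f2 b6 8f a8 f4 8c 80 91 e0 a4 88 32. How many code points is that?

10

Byte at offset 0: 0xE2 = 11100010 → 3-byte char (#1). Advance 3.
Byte at offset 3: 0x27 = 00100111 → 1-byte char (#2). Advance 1.
Byte at offset 4: 0xE5 = 11100101 → 3-byte char (#3). Advance 3.
Byte at offset 7: 0xF4 = 11110100 → 4-byte char (#4). Advance 4.
Byte at offset 11: 0x2A = 00101010 → 1-byte char (#5). Advance 1.
Byte at offset 12: 0xF1 = 11110001 → 4-byte char (#6). Advance 4.
Byte at offset 16: 0xF2 = 11110010 → 4-byte char (#7). Advance 4.
Byte at offset 20: 0xF4 = 11110100 → 4-byte char (#8). Advance 4.
Byte at offset 24: 0xE0 = 11100000 → 3-byte char (#9). Advance 3.
Byte at offset 27: 0x32 = 00110010 → 1-byte char (#10). Advance 1.
Reached end at offset 28 after 10 code points.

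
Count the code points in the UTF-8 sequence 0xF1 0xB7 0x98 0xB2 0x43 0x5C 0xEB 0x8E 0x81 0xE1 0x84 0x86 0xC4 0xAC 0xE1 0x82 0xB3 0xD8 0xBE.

8

Byte at offset 0: 0xF1 = 11110001 → 4-byte char (#1). Advance 4.
Byte at offset 4: 0x43 = 01000011 → 1-byte char (#2). Advance 1.
Byte at offset 5: 0x5C = 01011100 → 1-byte char (#3). Advance 1.
Byte at offset 6: 0xEB = 11101011 → 3-byte char (#4). Advance 3.
Byte at offset 9: 0xE1 = 11100001 → 3-byte char (#5). Advance 3.
Byte at offset 12: 0xC4 = 11000100 → 2-byte char (#6). Advance 2.
Byte at offset 14: 0xE1 = 11100001 → 3-byte char (#7). Advance 3.
Byte at offset 17: 0xD8 = 11011000 → 2-byte char (#8). Advance 2.
Reached end at offset 19 after 8 code points.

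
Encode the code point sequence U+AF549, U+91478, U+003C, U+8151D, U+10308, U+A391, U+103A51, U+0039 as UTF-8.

U+AF549: 4-byte form → F2 AF 95 89.
U+91478: 4-byte form → F2 91 91 B8.
U+003C: 1-byte form → 3C.
U+8151D: 4-byte form → F2 81 94 9D.
U+10308: 4-byte form → F0 90 8C 88.
U+A391: 3-byte form → EA 8E 91.
U+103A51: 4-byte form → F4 83 A9 91.
U+0039: 1-byte form → 39.
Concatenated (25 bytes): F2 AF 95 89 F2 91 91 B8 3C F2 81 94 9D F0 90 8C 88 EA 8E 91 F4 83 A9 91 39.

F2 AF 95 89 F2 91 91 B8 3C F2 81 94 9D F0 90 8C 88 EA 8E 91 F4 83 A9 91 39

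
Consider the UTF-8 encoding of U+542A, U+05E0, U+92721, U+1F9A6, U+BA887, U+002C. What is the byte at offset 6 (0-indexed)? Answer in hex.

0x92

U+542A → 3-byte form E5 90 AA at offsets 0–2.
U+05E0 → 2-byte form D7 A0 at offsets 3–4.
U+92721 → 4-byte form F2 92 9C A1 at offsets 5–8.
Offset 6 falls in char 3's range; it's byte 2 of F2 92 9C A1 = 0x92.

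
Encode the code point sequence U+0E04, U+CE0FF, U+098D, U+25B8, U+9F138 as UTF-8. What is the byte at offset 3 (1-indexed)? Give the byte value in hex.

0x84

1-indexed offset 3 is 0-indexed offset 2.
U+0E04 → 3-byte form E0 B8 84 at offsets 0–2.
Offset 2 falls in char 1's range; it's byte 3 of E0 B8 84 = 0x84.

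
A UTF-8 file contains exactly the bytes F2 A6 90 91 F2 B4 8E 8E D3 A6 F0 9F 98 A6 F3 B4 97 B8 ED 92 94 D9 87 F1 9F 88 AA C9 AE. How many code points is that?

Byte at offset 0: 0xF2 = 11110010 → 4-byte char (#1). Advance 4.
Byte at offset 4: 0xF2 = 11110010 → 4-byte char (#2). Advance 4.
Byte at offset 8: 0xD3 = 11010011 → 2-byte char (#3). Advance 2.
Byte at offset 10: 0xF0 = 11110000 → 4-byte char (#4). Advance 4.
Byte at offset 14: 0xF3 = 11110011 → 4-byte char (#5). Advance 4.
Byte at offset 18: 0xED = 11101101 → 3-byte char (#6). Advance 3.
Byte at offset 21: 0xD9 = 11011001 → 2-byte char (#7). Advance 2.
Byte at offset 23: 0xF1 = 11110001 → 4-byte char (#8). Advance 4.
Byte at offset 27: 0xC9 = 11001001 → 2-byte char (#9). Advance 2.
Reached end at offset 29 after 9 code points.

9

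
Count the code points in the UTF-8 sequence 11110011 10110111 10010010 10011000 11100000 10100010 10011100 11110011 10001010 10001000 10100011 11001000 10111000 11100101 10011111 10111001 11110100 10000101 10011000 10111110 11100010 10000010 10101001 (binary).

Byte at offset 0: 0xF3 = 11110011 → 4-byte char (#1). Advance 4.
Byte at offset 4: 0xE0 = 11100000 → 3-byte char (#2). Advance 3.
Byte at offset 7: 0xF3 = 11110011 → 4-byte char (#3). Advance 4.
Byte at offset 11: 0xC8 = 11001000 → 2-byte char (#4). Advance 2.
Byte at offset 13: 0xE5 = 11100101 → 3-byte char (#5). Advance 3.
Byte at offset 16: 0xF4 = 11110100 → 4-byte char (#6). Advance 4.
Byte at offset 20: 0xE2 = 11100010 → 3-byte char (#7). Advance 3.
Reached end at offset 23 after 7 code points.

7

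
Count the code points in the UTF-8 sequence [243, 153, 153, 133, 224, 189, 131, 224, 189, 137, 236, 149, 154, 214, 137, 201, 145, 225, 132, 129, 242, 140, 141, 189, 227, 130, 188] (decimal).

Byte at offset 0: 0xF3 = 11110011 → 4-byte char (#1). Advance 4.
Byte at offset 4: 0xE0 = 11100000 → 3-byte char (#2). Advance 3.
Byte at offset 7: 0xE0 = 11100000 → 3-byte char (#3). Advance 3.
Byte at offset 10: 0xEC = 11101100 → 3-byte char (#4). Advance 3.
Byte at offset 13: 0xD6 = 11010110 → 2-byte char (#5). Advance 2.
Byte at offset 15: 0xC9 = 11001001 → 2-byte char (#6). Advance 2.
Byte at offset 17: 0xE1 = 11100001 → 3-byte char (#7). Advance 3.
Byte at offset 20: 0xF2 = 11110010 → 4-byte char (#8). Advance 4.
Byte at offset 24: 0xE3 = 11100011 → 3-byte char (#9). Advance 3.
Reached end at offset 27 after 9 code points.

9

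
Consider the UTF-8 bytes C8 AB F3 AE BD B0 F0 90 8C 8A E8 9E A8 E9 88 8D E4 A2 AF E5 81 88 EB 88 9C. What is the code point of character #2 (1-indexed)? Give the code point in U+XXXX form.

Offset 0: leading byte 0xC8 = 11001000 → 2-byte char #1 = C8 AB.
Offset 2: leading byte 0xF3 = 11110011 → 4-byte char #2 = F3 AE BD B0.
Leading byte 0xF3 = 11110011 matches 11110xxx → 4-byte sequence.
Byte 1: 0xF3 = 11110011, payload 011 (3 bits).
Byte 2: 0xAE = 10101110 (10xxxxxx ✓), payload 101110.
Byte 3: 0xBD = 10111101 (10xxxxxx ✓), payload 111101.
Byte 4: 0xB0 = 10110000 (10xxxxxx ✓), payload 110000.
Concatenate: 011101110111101110000 = 0xEEF70 (21 bits → U+EEF70).

U+EEF70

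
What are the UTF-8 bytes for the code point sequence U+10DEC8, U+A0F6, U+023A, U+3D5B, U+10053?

U+10DEC8: 4-byte form → F4 8D BB 88.
U+A0F6: 3-byte form → EA 83 B6.
U+023A: 2-byte form → C8 BA.
U+3D5B: 3-byte form → E3 B5 9B.
U+10053: 4-byte form → F0 90 81 93.
Concatenated (16 bytes): F4 8D BB 88 EA 83 B6 C8 BA E3 B5 9B F0 90 81 93.

F4 8D BB 88 EA 83 B6 C8 BA E3 B5 9B F0 90 81 93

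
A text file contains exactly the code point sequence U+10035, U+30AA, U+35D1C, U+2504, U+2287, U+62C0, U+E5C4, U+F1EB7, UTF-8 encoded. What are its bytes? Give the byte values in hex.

F0 90 80 B5 E3 82 AA F0 B5 B4 9C E2 94 84 E2 8A 87 E6 8B 80 EE 97 84 F3 B1 BA B7

U+10035: 4-byte form → F0 90 80 B5.
U+30AA: 3-byte form → E3 82 AA.
U+35D1C: 4-byte form → F0 B5 B4 9C.
U+2504: 3-byte form → E2 94 84.
U+2287: 3-byte form → E2 8A 87.
U+62C0: 3-byte form → E6 8B 80.
U+E5C4: 3-byte form → EE 97 84.
U+F1EB7: 4-byte form → F3 B1 BA B7.
Concatenated (27 bytes): F0 90 80 B5 E3 82 AA F0 B5 B4 9C E2 94 84 E2 8A 87 E6 8B 80 EE 97 84 F3 B1 BA B7.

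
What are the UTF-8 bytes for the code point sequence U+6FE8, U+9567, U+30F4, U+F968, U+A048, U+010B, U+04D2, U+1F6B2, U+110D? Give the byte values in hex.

E6 BF A8 E9 95 A7 E3 83 B4 EF A5 A8 EA 81 88 C4 8B D3 92 F0 9F 9A B2 E1 84 8D

U+6FE8: 3-byte form → E6 BF A8.
U+9567: 3-byte form → E9 95 A7.
U+30F4: 3-byte form → E3 83 B4.
U+F968: 3-byte form → EF A5 A8.
U+A048: 3-byte form → EA 81 88.
U+010B: 2-byte form → C4 8B.
U+04D2: 2-byte form → D3 92.
U+1F6B2: 4-byte form → F0 9F 9A B2.
U+110D: 3-byte form → E1 84 8D.
Concatenated (26 bytes): E6 BF A8 E9 95 A7 E3 83 B4 EF A5 A8 EA 81 88 C4 8B D3 92 F0 9F 9A B2 E1 84 8D.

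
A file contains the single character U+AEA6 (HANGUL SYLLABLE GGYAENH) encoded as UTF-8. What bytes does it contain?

EA BA A6

U+AEA6 = 0xAEA6 = 44710 decimal. In range U+0800–U+FFFF → 3-byte form: 1110xxxx 10xxxxxx 10xxxxxx.
Binary (16 bits): 1010111010100110.
Split 4+6+6: 1010 | 111010 | 100110.
Byte 1: 11101010 = 0xEA.
Byte 2: 10111010 = 0xBA.
Byte 3: 10100110 = 0xA6.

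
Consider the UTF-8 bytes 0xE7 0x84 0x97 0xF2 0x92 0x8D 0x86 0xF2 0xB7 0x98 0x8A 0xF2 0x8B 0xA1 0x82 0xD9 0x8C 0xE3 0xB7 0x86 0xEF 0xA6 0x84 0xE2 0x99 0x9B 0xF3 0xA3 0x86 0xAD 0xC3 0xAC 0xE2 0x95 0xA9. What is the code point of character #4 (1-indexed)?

U+8B842

Offset 0: leading byte 0xE7 = 11100111 → 3-byte char #1 = E7 84 97.
Offset 3: leading byte 0xF2 = 11110010 → 4-byte char #2 = F2 92 8D 86.
Offset 7: leading byte 0xF2 = 11110010 → 4-byte char #3 = F2 B7 98 8A.
Offset 11: leading byte 0xF2 = 11110010 → 4-byte char #4 = F2 8B A1 82.
Leading byte 0xF2 = 11110010 matches 11110xxx → 4-byte sequence.
Byte 1: 0xF2 = 11110010, payload 010 (3 bits).
Byte 2: 0x8B = 10001011 (10xxxxxx ✓), payload 001011.
Byte 3: 0xA1 = 10100001 (10xxxxxx ✓), payload 100001.
Byte 4: 0x82 = 10000010 (10xxxxxx ✓), payload 000010.
Concatenate: 010001011100001000010 = 0x8B842 (21 bits → U+8B842).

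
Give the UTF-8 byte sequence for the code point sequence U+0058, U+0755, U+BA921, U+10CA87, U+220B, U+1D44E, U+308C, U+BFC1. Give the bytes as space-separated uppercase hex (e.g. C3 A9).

58 DD 95 F2 BA A4 A1 F4 8C AA 87 E2 88 8B F0 9D 91 8E E3 82 8C EB BF 81

U+0058: 1-byte form → 58.
U+0755: 2-byte form → DD 95.
U+BA921: 4-byte form → F2 BA A4 A1.
U+10CA87: 4-byte form → F4 8C AA 87.
U+220B: 3-byte form → E2 88 8B.
U+1D44E: 4-byte form → F0 9D 91 8E.
U+308C: 3-byte form → E3 82 8C.
U+BFC1: 3-byte form → EB BF 81.
Concatenated (24 bytes): 58 DD 95 F2 BA A4 A1 F4 8C AA 87 E2 88 8B F0 9D 91 8E E3 82 8C EB BF 81.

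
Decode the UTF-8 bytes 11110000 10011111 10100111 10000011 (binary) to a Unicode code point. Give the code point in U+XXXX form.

Leading byte 0xF0 = 11110000 matches 11110xxx → 4-byte sequence.
Byte 1: 0xF0 = 11110000, payload 000 (3 bits).
Byte 2: 0x9F = 10011111 (10xxxxxx ✓), payload 011111.
Byte 3: 0xA7 = 10100111 (10xxxxxx ✓), payload 100111.
Byte 4: 0x83 = 10000011 (10xxxxxx ✓), payload 000011.
Concatenate: 000011111100111000011 = 0x1F9C3 (21 bits → U+1F9C3).

U+1F9C3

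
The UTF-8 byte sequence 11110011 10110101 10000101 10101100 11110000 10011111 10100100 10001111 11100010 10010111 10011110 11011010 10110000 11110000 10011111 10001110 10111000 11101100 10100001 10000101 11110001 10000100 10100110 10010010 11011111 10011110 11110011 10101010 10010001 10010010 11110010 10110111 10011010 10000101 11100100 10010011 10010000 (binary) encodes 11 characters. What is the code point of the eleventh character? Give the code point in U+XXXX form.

Offset 0: leading byte 0xF3 = 11110011 → 4-byte char #1 = F3 B5 85 AC.
Offset 4: leading byte 0xF0 = 11110000 → 4-byte char #2 = F0 9F A4 8F.
Offset 8: leading byte 0xE2 = 11100010 → 3-byte char #3 = E2 97 9E.
Offset 11: leading byte 0xDA = 11011010 → 2-byte char #4 = DA B0.
Offset 13: leading byte 0xF0 = 11110000 → 4-byte char #5 = F0 9F 8E B8.
Offset 17: leading byte 0xEC = 11101100 → 3-byte char #6 = EC A1 85.
Offset 20: leading byte 0xF1 = 11110001 → 4-byte char #7 = F1 84 A6 92.
Offset 24: leading byte 0xDF = 11011111 → 2-byte char #8 = DF 9E.
Offset 26: leading byte 0xF3 = 11110011 → 4-byte char #9 = F3 AA 91 92.
Offset 30: leading byte 0xF2 = 11110010 → 4-byte char #10 = F2 B7 9A 85.
Offset 34: leading byte 0xE4 = 11100100 → 3-byte char #11 = E4 93 90.
Leading byte 0xE4 = 11100100 matches 1110xxxx → 3-byte sequence.
Byte 1: 0xE4 = 11100100, payload 0100 (4 bits).
Byte 2: 0x93 = 10010011 (10xxxxxx ✓), payload 010011.
Byte 3: 0x90 = 10010000 (10xxxxxx ✓), payload 010000.
Concatenate: 0100010011010000 = 0x44D0 (16 bits → U+44D0).

U+44D0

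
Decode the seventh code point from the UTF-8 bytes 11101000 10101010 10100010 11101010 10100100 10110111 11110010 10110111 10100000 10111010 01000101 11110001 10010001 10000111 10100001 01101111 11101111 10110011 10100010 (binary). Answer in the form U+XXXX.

U+FCE2

Offset 0: leading byte 0xE8 = 11101000 → 3-byte char #1 = E8 AA A2.
Offset 3: leading byte 0xEA = 11101010 → 3-byte char #2 = EA A4 B7.
Offset 6: leading byte 0xF2 = 11110010 → 4-byte char #3 = F2 B7 A0 BA.
Offset 10: leading byte 0x45 = 01000101 → 1-byte char #4 = 45.
Offset 11: leading byte 0xF1 = 11110001 → 4-byte char #5 = F1 91 87 A1.
Offset 15: leading byte 0x6F = 01101111 → 1-byte char #6 = 6F.
Offset 16: leading byte 0xEF = 11101111 → 3-byte char #7 = EF B3 A2.
Leading byte 0xEF = 11101111 matches 1110xxxx → 3-byte sequence.
Byte 1: 0xEF = 11101111, payload 1111 (4 bits).
Byte 2: 0xB3 = 10110011 (10xxxxxx ✓), payload 110011.
Byte 3: 0xA2 = 10100010 (10xxxxxx ✓), payload 100010.
Concatenate: 1111110011100010 = 0xFCE2 (16 bits → U+FCE2).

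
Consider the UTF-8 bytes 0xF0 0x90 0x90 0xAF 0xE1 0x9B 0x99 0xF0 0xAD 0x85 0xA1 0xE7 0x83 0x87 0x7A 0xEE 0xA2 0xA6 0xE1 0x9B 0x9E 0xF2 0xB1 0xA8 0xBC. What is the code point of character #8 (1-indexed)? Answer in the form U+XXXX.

U+B1A3C

Offset 0: leading byte 0xF0 = 11110000 → 4-byte char #1 = F0 90 90 AF.
Offset 4: leading byte 0xE1 = 11100001 → 3-byte char #2 = E1 9B 99.
Offset 7: leading byte 0xF0 = 11110000 → 4-byte char #3 = F0 AD 85 A1.
Offset 11: leading byte 0xE7 = 11100111 → 3-byte char #4 = E7 83 87.
Offset 14: leading byte 0x7A = 01111010 → 1-byte char #5 = 7A.
Offset 15: leading byte 0xEE = 11101110 → 3-byte char #6 = EE A2 A6.
Offset 18: leading byte 0xE1 = 11100001 → 3-byte char #7 = E1 9B 9E.
Offset 21: leading byte 0xF2 = 11110010 → 4-byte char #8 = F2 B1 A8 BC.
Leading byte 0xF2 = 11110010 matches 11110xxx → 4-byte sequence.
Byte 1: 0xF2 = 11110010, payload 010 (3 bits).
Byte 2: 0xB1 = 10110001 (10xxxxxx ✓), payload 110001.
Byte 3: 0xA8 = 10101000 (10xxxxxx ✓), payload 101000.
Byte 4: 0xBC = 10111100 (10xxxxxx ✓), payload 111100.
Concatenate: 010110001101000111100 = 0xB1A3C (21 bits → U+B1A3C).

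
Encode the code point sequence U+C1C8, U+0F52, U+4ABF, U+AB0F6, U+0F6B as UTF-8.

EC 87 88 E0 BD 92 E4 AA BF F2 AB 83 B6 E0 BD AB

U+C1C8: 3-byte form → EC 87 88.
U+0F52: 3-byte form → E0 BD 92.
U+4ABF: 3-byte form → E4 AA BF.
U+AB0F6: 4-byte form → F2 AB 83 B6.
U+0F6B: 3-byte form → E0 BD AB.
Concatenated (16 bytes): EC 87 88 E0 BD 92 E4 AA BF F2 AB 83 B6 E0 BD AB.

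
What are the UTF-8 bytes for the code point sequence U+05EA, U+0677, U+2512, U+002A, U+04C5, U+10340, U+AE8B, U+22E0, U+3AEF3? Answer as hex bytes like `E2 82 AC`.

U+05EA: 2-byte form → D7 AA.
U+0677: 2-byte form → D9 B7.
U+2512: 3-byte form → E2 94 92.
U+002A: 1-byte form → 2A.
U+04C5: 2-byte form → D3 85.
U+10340: 4-byte form → F0 90 8D 80.
U+AE8B: 3-byte form → EA BA 8B.
U+22E0: 3-byte form → E2 8B A0.
U+3AEF3: 4-byte form → F0 BA BB B3.
Concatenated (24 bytes): D7 AA D9 B7 E2 94 92 2A D3 85 F0 90 8D 80 EA BA 8B E2 8B A0 F0 BA BB B3.

D7 AA D9 B7 E2 94 92 2A D3 85 F0 90 8D 80 EA BA 8B E2 8B A0 F0 BA BB B3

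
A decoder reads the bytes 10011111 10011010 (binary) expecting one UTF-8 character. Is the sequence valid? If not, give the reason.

Byte 0x9F = 10011111 has the form 10xxxxxx — a continuation byte — but there is no preceding leading byte.

invalid (continuation byte with no leading byte)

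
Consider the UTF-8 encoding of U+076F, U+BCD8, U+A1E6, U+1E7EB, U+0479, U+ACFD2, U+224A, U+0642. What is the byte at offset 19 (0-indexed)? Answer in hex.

U+076F → 2-byte form DD AF at offsets 0–1.
U+BCD8 → 3-byte form EB B3 98 at offsets 2–4.
U+A1E6 → 3-byte form EA 87 A6 at offsets 5–7.
U+1E7EB → 4-byte form F0 9E 9F AB at offsets 8–11.
U+0479 → 2-byte form D1 B9 at offsets 12–13.
U+ACFD2 → 4-byte form F2 AC BF 92 at offsets 14–17.
U+224A → 3-byte form E2 89 8A at offsets 18–20.
Offset 19 falls in char 7's range; it's byte 2 of E2 89 8A = 0x89.

0x89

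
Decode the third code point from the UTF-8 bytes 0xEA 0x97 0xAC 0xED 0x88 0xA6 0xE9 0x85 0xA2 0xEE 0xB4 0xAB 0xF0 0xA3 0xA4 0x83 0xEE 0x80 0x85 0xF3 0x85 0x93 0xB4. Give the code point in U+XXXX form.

Offset 0: leading byte 0xEA = 11101010 → 3-byte char #1 = EA 97 AC.
Offset 3: leading byte 0xED = 11101101 → 3-byte char #2 = ED 88 A6.
Offset 6: leading byte 0xE9 = 11101001 → 3-byte char #3 = E9 85 A2.
Leading byte 0xE9 = 11101001 matches 1110xxxx → 3-byte sequence.
Byte 1: 0xE9 = 11101001, payload 1001 (4 bits).
Byte 2: 0x85 = 10000101 (10xxxxxx ✓), payload 000101.
Byte 3: 0xA2 = 10100010 (10xxxxxx ✓), payload 100010.
Concatenate: 1001000101100010 = 0x9162 (16 bits → U+9162).

U+9162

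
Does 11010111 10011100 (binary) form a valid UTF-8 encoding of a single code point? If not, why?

valid

Leading byte 0xD7 = 11010111 → 2-byte form.
Continuation bytes 0x9C=10011100 all match 10xxxxxx.
Decoded value 0x5DC is ≥ 0x80 (shortest form) and not a surrogate.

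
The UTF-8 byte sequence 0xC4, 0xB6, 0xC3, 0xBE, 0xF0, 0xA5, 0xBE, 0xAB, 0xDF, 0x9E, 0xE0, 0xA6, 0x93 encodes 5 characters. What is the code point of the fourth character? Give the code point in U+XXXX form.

Offset 0: leading byte 0xC4 = 11000100 → 2-byte char #1 = C4 B6.
Offset 2: leading byte 0xC3 = 11000011 → 2-byte char #2 = C3 BE.
Offset 4: leading byte 0xF0 = 11110000 → 4-byte char #3 = F0 A5 BE AB.
Offset 8: leading byte 0xDF = 11011111 → 2-byte char #4 = DF 9E.
Leading byte 0xDF = 11011111 matches 110xxxxx → 2-byte sequence.
Byte 1: 0xDF = 11011111, payload 11111 (5 bits).
Byte 2: 0x9E = 10011110 (10xxxxxx ✓), payload 011110.
Concatenate: 11111011110 = 0x7DE (11 bits → U+07DE).

U+07DE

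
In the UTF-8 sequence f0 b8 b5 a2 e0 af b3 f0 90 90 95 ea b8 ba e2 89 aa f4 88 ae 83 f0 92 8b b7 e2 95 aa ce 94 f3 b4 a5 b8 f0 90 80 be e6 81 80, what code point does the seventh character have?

Offset 0: leading byte 0xF0 = 11110000 → 4-byte char #1 = F0 B8 B5 A2.
Offset 4: leading byte 0xE0 = 11100000 → 3-byte char #2 = E0 AF B3.
Offset 7: leading byte 0xF0 = 11110000 → 4-byte char #3 = F0 90 90 95.
Offset 11: leading byte 0xEA = 11101010 → 3-byte char #4 = EA B8 BA.
Offset 14: leading byte 0xE2 = 11100010 → 3-byte char #5 = E2 89 AA.
Offset 17: leading byte 0xF4 = 11110100 → 4-byte char #6 = F4 88 AE 83.
Offset 21: leading byte 0xF0 = 11110000 → 4-byte char #7 = F0 92 8B B7.
Leading byte 0xF0 = 11110000 matches 11110xxx → 4-byte sequence.
Byte 1: 0xF0 = 11110000, payload 000 (3 bits).
Byte 2: 0x92 = 10010010 (10xxxxxx ✓), payload 010010.
Byte 3: 0x8B = 10001011 (10xxxxxx ✓), payload 001011.
Byte 4: 0xB7 = 10110111 (10xxxxxx ✓), payload 110111.
Concatenate: 000010010001011110111 = 0x122F7 (21 bits → U+122F7).

U+122F7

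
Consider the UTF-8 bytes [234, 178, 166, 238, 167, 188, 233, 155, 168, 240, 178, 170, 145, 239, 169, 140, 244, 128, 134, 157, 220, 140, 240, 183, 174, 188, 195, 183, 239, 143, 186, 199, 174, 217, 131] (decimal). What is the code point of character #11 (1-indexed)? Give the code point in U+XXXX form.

Offset 0: leading byte 0xEA = 11101010 → 3-byte char #1 = EA B2 A6.
Offset 3: leading byte 0xEE = 11101110 → 3-byte char #2 = EE A7 BC.
Offset 6: leading byte 0xE9 = 11101001 → 3-byte char #3 = E9 9B A8.
Offset 9: leading byte 0xF0 = 11110000 → 4-byte char #4 = F0 B2 AA 91.
Offset 13: leading byte 0xEF = 11101111 → 3-byte char #5 = EF A9 8C.
Offset 16: leading byte 0xF4 = 11110100 → 4-byte char #6 = F4 80 86 9D.
Offset 20: leading byte 0xDC = 11011100 → 2-byte char #7 = DC 8C.
Offset 22: leading byte 0xF0 = 11110000 → 4-byte char #8 = F0 B7 AE BC.
Offset 26: leading byte 0xC3 = 11000011 → 2-byte char #9 = C3 B7.
Offset 28: leading byte 0xEF = 11101111 → 3-byte char #10 = EF 8F BA.
Offset 31: leading byte 0xC7 = 11000111 → 2-byte char #11 = C7 AE.
Leading byte 0xC7 = 11000111 matches 110xxxxx → 2-byte sequence.
Byte 1: 0xC7 = 11000111, payload 00111 (5 bits).
Byte 2: 0xAE = 10101110 (10xxxxxx ✓), payload 101110.
Concatenate: 00111101110 = 0x1EE (11 bits → U+01EE).

U+01EE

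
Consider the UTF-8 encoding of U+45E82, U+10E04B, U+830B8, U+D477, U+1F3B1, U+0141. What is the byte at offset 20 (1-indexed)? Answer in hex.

0xC5

1-indexed offset 20 is 0-indexed offset 19.
U+45E82 → 4-byte form F1 85 BA 82 at offsets 0–3.
U+10E04B → 4-byte form F4 8E 81 8B at offsets 4–7.
U+830B8 → 4-byte form F2 83 82 B8 at offsets 8–11.
U+D477 → 3-byte form ED 91 B7 at offsets 12–14.
U+1F3B1 → 4-byte form F0 9F 8E B1 at offsets 15–18.
U+0141 → 2-byte form C5 81 at offsets 19–20.
Offset 19 falls in char 6's range; it's byte 1 of C5 81 = 0xC5.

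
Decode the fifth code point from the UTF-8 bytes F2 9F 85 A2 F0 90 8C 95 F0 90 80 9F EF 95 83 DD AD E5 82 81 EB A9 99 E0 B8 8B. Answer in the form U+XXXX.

U+076D

Offset 0: leading byte 0xF2 = 11110010 → 4-byte char #1 = F2 9F 85 A2.
Offset 4: leading byte 0xF0 = 11110000 → 4-byte char #2 = F0 90 8C 95.
Offset 8: leading byte 0xF0 = 11110000 → 4-byte char #3 = F0 90 80 9F.
Offset 12: leading byte 0xEF = 11101111 → 3-byte char #4 = EF 95 83.
Offset 15: leading byte 0xDD = 11011101 → 2-byte char #5 = DD AD.
Leading byte 0xDD = 11011101 matches 110xxxxx → 2-byte sequence.
Byte 1: 0xDD = 11011101, payload 11101 (5 bits).
Byte 2: 0xAD = 10101101 (10xxxxxx ✓), payload 101101.
Concatenate: 11101101101 = 0x76D (11 bits → U+076D).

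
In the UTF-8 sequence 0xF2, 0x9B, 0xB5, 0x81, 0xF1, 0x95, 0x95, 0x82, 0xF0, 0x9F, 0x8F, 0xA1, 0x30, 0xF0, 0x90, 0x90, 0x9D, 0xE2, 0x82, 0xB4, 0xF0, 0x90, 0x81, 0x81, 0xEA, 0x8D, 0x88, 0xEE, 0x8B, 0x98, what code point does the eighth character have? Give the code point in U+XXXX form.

U+A348

Offset 0: leading byte 0xF2 = 11110010 → 4-byte char #1 = F2 9B B5 81.
Offset 4: leading byte 0xF1 = 11110001 → 4-byte char #2 = F1 95 95 82.
Offset 8: leading byte 0xF0 = 11110000 → 4-byte char #3 = F0 9F 8F A1.
Offset 12: leading byte 0x30 = 00110000 → 1-byte char #4 = 30.
Offset 13: leading byte 0xF0 = 11110000 → 4-byte char #5 = F0 90 90 9D.
Offset 17: leading byte 0xE2 = 11100010 → 3-byte char #6 = E2 82 B4.
Offset 20: leading byte 0xF0 = 11110000 → 4-byte char #7 = F0 90 81 81.
Offset 24: leading byte 0xEA = 11101010 → 3-byte char #8 = EA 8D 88.
Leading byte 0xEA = 11101010 matches 1110xxxx → 3-byte sequence.
Byte 1: 0xEA = 11101010, payload 1010 (4 bits).
Byte 2: 0x8D = 10001101 (10xxxxxx ✓), payload 001101.
Byte 3: 0x88 = 10001000 (10xxxxxx ✓), payload 001000.
Concatenate: 1010001101001000 = 0xA348 (16 bits → U+A348).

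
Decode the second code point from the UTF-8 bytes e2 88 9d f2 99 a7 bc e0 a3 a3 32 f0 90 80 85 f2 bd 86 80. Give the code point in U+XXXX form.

U+999FC

Offset 0: leading byte 0xE2 = 11100010 → 3-byte char #1 = E2 88 9D.
Offset 3: leading byte 0xF2 = 11110010 → 4-byte char #2 = F2 99 A7 BC.
Leading byte 0xF2 = 11110010 matches 11110xxx → 4-byte sequence.
Byte 1: 0xF2 = 11110010, payload 010 (3 bits).
Byte 2: 0x99 = 10011001 (10xxxxxx ✓), payload 011001.
Byte 3: 0xA7 = 10100111 (10xxxxxx ✓), payload 100111.
Byte 4: 0xBC = 10111100 (10xxxxxx ✓), payload 111100.
Concatenate: 010011001100111111100 = 0x999FC (21 bits → U+999FC).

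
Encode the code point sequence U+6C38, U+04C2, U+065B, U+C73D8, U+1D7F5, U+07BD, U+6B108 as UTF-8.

U+6C38: 3-byte form → E6 B0 B8.
U+04C2: 2-byte form → D3 82.
U+065B: 2-byte form → D9 9B.
U+C73D8: 4-byte form → F3 87 8F 98.
U+1D7F5: 4-byte form → F0 9D 9F B5.
U+07BD: 2-byte form → DE BD.
U+6B108: 4-byte form → F1 AB 84 88.
Concatenated (21 bytes): E6 B0 B8 D3 82 D9 9B F3 87 8F 98 F0 9D 9F B5 DE BD F1 AB 84 88.

E6 B0 B8 D3 82 D9 9B F3 87 8F 98 F0 9D 9F B5 DE BD F1 AB 84 88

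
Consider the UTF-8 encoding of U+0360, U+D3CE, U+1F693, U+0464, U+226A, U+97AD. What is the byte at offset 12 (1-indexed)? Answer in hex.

1-indexed offset 12 is 0-indexed offset 11.
U+0360 → 2-byte form CD A0 at offsets 0–1.
U+D3CE → 3-byte form ED 8F 8E at offsets 2–4.
U+1F693 → 4-byte form F0 9F 9A 93 at offsets 5–8.
U+0464 → 2-byte form D1 A4 at offsets 9–10.
U+226A → 3-byte form E2 89 AA at offsets 11–13.
Offset 11 falls in char 5's range; it's byte 1 of E2 89 AA = 0xE2.

0xE2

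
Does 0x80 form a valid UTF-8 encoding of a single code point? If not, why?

invalid (continuation byte with no leading byte)

Byte 0x80 = 10000000 has the form 10xxxxxx — a continuation byte — but there is no preceding leading byte.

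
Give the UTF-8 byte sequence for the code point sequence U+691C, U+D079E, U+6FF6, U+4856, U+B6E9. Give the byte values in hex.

E6 A4 9C F3 90 9E 9E E6 BF B6 E4 A1 96 EB 9B A9

U+691C: 3-byte form → E6 A4 9C.
U+D079E: 4-byte form → F3 90 9E 9E.
U+6FF6: 3-byte form → E6 BF B6.
U+4856: 3-byte form → E4 A1 96.
U+B6E9: 3-byte form → EB 9B A9.
Concatenated (16 bytes): E6 A4 9C F3 90 9E 9E E6 BF B6 E4 A1 96 EB 9B A9.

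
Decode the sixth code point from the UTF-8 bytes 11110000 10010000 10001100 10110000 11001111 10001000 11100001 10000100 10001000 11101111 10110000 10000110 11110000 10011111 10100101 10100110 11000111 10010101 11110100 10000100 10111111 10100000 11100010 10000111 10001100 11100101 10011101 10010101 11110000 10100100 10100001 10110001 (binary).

U+01D5

Offset 0: leading byte 0xF0 = 11110000 → 4-byte char #1 = F0 90 8C B0.
Offset 4: leading byte 0xCF = 11001111 → 2-byte char #2 = CF 88.
Offset 6: leading byte 0xE1 = 11100001 → 3-byte char #3 = E1 84 88.
Offset 9: leading byte 0xEF = 11101111 → 3-byte char #4 = EF B0 86.
Offset 12: leading byte 0xF0 = 11110000 → 4-byte char #5 = F0 9F A5 A6.
Offset 16: leading byte 0xC7 = 11000111 → 2-byte char #6 = C7 95.
Leading byte 0xC7 = 11000111 matches 110xxxxx → 2-byte sequence.
Byte 1: 0xC7 = 11000111, payload 00111 (5 bits).
Byte 2: 0x95 = 10010101 (10xxxxxx ✓), payload 010101.
Concatenate: 00111010101 = 0x1D5 (11 bits → U+01D5).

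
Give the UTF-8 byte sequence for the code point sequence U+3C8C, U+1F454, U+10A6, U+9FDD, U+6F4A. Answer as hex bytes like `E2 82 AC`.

E3 B2 8C F0 9F 91 94 E1 82 A6 E9 BF 9D E6 BD 8A

U+3C8C: 3-byte form → E3 B2 8C.
U+1F454: 4-byte form → F0 9F 91 94.
U+10A6: 3-byte form → E1 82 A6.
U+9FDD: 3-byte form → E9 BF 9D.
U+6F4A: 3-byte form → E6 BD 8A.
Concatenated (16 bytes): E3 B2 8C F0 9F 91 94 E1 82 A6 E9 BF 9D E6 BD 8A.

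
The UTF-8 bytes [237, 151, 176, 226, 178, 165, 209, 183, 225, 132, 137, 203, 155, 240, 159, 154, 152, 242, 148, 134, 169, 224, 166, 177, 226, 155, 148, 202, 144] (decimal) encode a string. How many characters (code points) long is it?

10

Byte at offset 0: 0xED = 11101101 → 3-byte char (#1). Advance 3.
Byte at offset 3: 0xE2 = 11100010 → 3-byte char (#2). Advance 3.
Byte at offset 6: 0xD1 = 11010001 → 2-byte char (#3). Advance 2.
Byte at offset 8: 0xE1 = 11100001 → 3-byte char (#4). Advance 3.
Byte at offset 11: 0xCB = 11001011 → 2-byte char (#5). Advance 2.
Byte at offset 13: 0xF0 = 11110000 → 4-byte char (#6). Advance 4.
Byte at offset 17: 0xF2 = 11110010 → 4-byte char (#7). Advance 4.
Byte at offset 21: 0xE0 = 11100000 → 3-byte char (#8). Advance 3.
Byte at offset 24: 0xE2 = 11100010 → 3-byte char (#9). Advance 3.
Byte at offset 27: 0xCA = 11001010 → 2-byte char (#10). Advance 2.
Reached end at offset 29 after 10 code points.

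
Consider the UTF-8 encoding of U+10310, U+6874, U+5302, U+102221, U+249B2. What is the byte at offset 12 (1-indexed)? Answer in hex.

0x82

1-indexed offset 12 is 0-indexed offset 11.
U+10310 → 4-byte form F0 90 8C 90 at offsets 0–3.
U+6874 → 3-byte form E6 A1 B4 at offsets 4–6.
U+5302 → 3-byte form E5 8C 82 at offsets 7–9.
U+102221 → 4-byte form F4 82 88 A1 at offsets 10–13.
Offset 11 falls in char 4's range; it's byte 2 of F4 82 88 A1 = 0x82.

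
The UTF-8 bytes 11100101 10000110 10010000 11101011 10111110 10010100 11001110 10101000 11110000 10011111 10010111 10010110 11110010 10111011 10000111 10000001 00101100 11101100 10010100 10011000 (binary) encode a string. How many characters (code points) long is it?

7

Byte at offset 0: 0xE5 = 11100101 → 3-byte char (#1). Advance 3.
Byte at offset 3: 0xEB = 11101011 → 3-byte char (#2). Advance 3.
Byte at offset 6: 0xCE = 11001110 → 2-byte char (#3). Advance 2.
Byte at offset 8: 0xF0 = 11110000 → 4-byte char (#4). Advance 4.
Byte at offset 12: 0xF2 = 11110010 → 4-byte char (#5). Advance 4.
Byte at offset 16: 0x2C = 00101100 → 1-byte char (#6). Advance 1.
Byte at offset 17: 0xEC = 11101100 → 3-byte char (#7). Advance 3.
Reached end at offset 20 after 7 code points.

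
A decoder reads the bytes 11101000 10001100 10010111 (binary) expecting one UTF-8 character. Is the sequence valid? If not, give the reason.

valid

Leading byte 0xE8 = 11101000 → 3-byte form.
Continuation bytes 0x8C=10001100, 0x97=10010111 all match 10xxxxxx.
Decoded value 0x8317 is ≥ 0x800 (shortest form) and not a surrogate.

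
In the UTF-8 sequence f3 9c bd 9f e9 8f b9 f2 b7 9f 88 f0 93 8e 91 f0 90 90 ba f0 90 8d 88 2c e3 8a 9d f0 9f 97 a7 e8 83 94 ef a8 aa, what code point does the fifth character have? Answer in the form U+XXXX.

Offset 0: leading byte 0xF3 = 11110011 → 4-byte char #1 = F3 9C BD 9F.
Offset 4: leading byte 0xE9 = 11101001 → 3-byte char #2 = E9 8F B9.
Offset 7: leading byte 0xF2 = 11110010 → 4-byte char #3 = F2 B7 9F 88.
Offset 11: leading byte 0xF0 = 11110000 → 4-byte char #4 = F0 93 8E 91.
Offset 15: leading byte 0xF0 = 11110000 → 4-byte char #5 = F0 90 90 BA.
Leading byte 0xF0 = 11110000 matches 11110xxx → 4-byte sequence.
Byte 1: 0xF0 = 11110000, payload 000 (3 bits).
Byte 2: 0x90 = 10010000 (10xxxxxx ✓), payload 010000.
Byte 3: 0x90 = 10010000 (10xxxxxx ✓), payload 010000.
Byte 4: 0xBA = 10111010 (10xxxxxx ✓), payload 111010.
Concatenate: 000010000010000111010 = 0x1043A (21 bits → U+1043A).

U+1043A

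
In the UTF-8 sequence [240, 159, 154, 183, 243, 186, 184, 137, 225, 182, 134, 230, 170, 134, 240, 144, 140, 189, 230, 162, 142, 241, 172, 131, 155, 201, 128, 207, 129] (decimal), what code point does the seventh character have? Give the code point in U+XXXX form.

U+6C0DB

Offset 0: leading byte 0xF0 = 11110000 → 4-byte char #1 = F0 9F 9A B7.
Offset 4: leading byte 0xF3 = 11110011 → 4-byte char #2 = F3 BA B8 89.
Offset 8: leading byte 0xE1 = 11100001 → 3-byte char #3 = E1 B6 86.
Offset 11: leading byte 0xE6 = 11100110 → 3-byte char #4 = E6 AA 86.
Offset 14: leading byte 0xF0 = 11110000 → 4-byte char #5 = F0 90 8C BD.
Offset 18: leading byte 0xE6 = 11100110 → 3-byte char #6 = E6 A2 8E.
Offset 21: leading byte 0xF1 = 11110001 → 4-byte char #7 = F1 AC 83 9B.
Leading byte 0xF1 = 11110001 matches 11110xxx → 4-byte sequence.
Byte 1: 0xF1 = 11110001, payload 001 (3 bits).
Byte 2: 0xAC = 10101100 (10xxxxxx ✓), payload 101100.
Byte 3: 0x83 = 10000011 (10xxxxxx ✓), payload 000011.
Byte 4: 0x9B = 10011011 (10xxxxxx ✓), payload 011011.
Concatenate: 001101100000011011011 = 0x6C0DB (21 bits → U+6C0DB).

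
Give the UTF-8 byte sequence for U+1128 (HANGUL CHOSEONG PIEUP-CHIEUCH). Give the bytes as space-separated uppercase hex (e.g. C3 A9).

U+1128 = 0x1128 = 4392 decimal. In range U+0800–U+FFFF → 3-byte form: 1110xxxx 10xxxxxx 10xxxxxx.
Binary (16 bits): 0001000100101000.
Split 4+6+6: 0001 | 000100 | 101000.
Byte 1: 11100001 = 0xE1.
Byte 2: 10000100 = 0x84.
Byte 3: 10101000 = 0xA8.

E1 84 A8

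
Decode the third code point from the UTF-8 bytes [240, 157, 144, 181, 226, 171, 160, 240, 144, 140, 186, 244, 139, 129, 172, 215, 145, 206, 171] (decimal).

Offset 0: leading byte 0xF0 = 11110000 → 4-byte char #1 = F0 9D 90 B5.
Offset 4: leading byte 0xE2 = 11100010 → 3-byte char #2 = E2 AB A0.
Offset 7: leading byte 0xF0 = 11110000 → 4-byte char #3 = F0 90 8C BA.
Leading byte 0xF0 = 11110000 matches 11110xxx → 4-byte sequence.
Byte 1: 0xF0 = 11110000, payload 000 (3 bits).
Byte 2: 0x90 = 10010000 (10xxxxxx ✓), payload 010000.
Byte 3: 0x8C = 10001100 (10xxxxxx ✓), payload 001100.
Byte 4: 0xBA = 10111010 (10xxxxxx ✓), payload 111010.
Concatenate: 000010000001100111010 = 0x1033A (21 bits → U+1033A).

U+1033A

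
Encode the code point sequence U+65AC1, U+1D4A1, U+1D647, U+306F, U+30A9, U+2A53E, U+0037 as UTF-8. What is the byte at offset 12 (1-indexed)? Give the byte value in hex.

1-indexed offset 12 is 0-indexed offset 11.
U+65AC1 → 4-byte form F1 A5 AB 81 at offsets 0–3.
U+1D4A1 → 4-byte form F0 9D 92 A1 at offsets 4–7.
U+1D647 → 4-byte form F0 9D 99 87 at offsets 8–11.
Offset 11 falls in char 3's range; it's byte 4 of F0 9D 99 87 = 0x87.

0x87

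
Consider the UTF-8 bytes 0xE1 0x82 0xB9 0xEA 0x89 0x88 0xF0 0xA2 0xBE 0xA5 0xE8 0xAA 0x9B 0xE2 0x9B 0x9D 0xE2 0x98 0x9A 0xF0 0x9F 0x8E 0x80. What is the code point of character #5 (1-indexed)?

Offset 0: leading byte 0xE1 = 11100001 → 3-byte char #1 = E1 82 B9.
Offset 3: leading byte 0xEA = 11101010 → 3-byte char #2 = EA 89 88.
Offset 6: leading byte 0xF0 = 11110000 → 4-byte char #3 = F0 A2 BE A5.
Offset 10: leading byte 0xE8 = 11101000 → 3-byte char #4 = E8 AA 9B.
Offset 13: leading byte 0xE2 = 11100010 → 3-byte char #5 = E2 9B 9D.
Leading byte 0xE2 = 11100010 matches 1110xxxx → 3-byte sequence.
Byte 1: 0xE2 = 11100010, payload 0010 (4 bits).
Byte 2: 0x9B = 10011011 (10xxxxxx ✓), payload 011011.
Byte 3: 0x9D = 10011101 (10xxxxxx ✓), payload 011101.
Concatenate: 0010011011011101 = 0x26DD (16 bits → U+26DD).

U+26DD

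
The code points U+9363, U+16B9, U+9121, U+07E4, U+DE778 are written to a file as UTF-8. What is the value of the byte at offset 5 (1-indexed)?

0x9A

1-indexed offset 5 is 0-indexed offset 4.
U+9363 → 3-byte form E9 8D A3 at offsets 0–2.
U+16B9 → 3-byte form E1 9A B9 at offsets 3–5.
Offset 4 falls in char 2's range; it's byte 2 of E1 9A B9 = 0x9A.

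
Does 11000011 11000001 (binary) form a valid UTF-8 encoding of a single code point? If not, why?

invalid (non-continuation byte where continuation expected)

Leading byte 0xC3 = 11000011 → 2-byte form.
Byte 2 is 0xC1 = 11000001, which is not 10xxxxxx — expected a continuation byte.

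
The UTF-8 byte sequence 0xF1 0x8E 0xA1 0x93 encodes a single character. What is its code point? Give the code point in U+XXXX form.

Leading byte 0xF1 = 11110001 matches 11110xxx → 4-byte sequence.
Byte 1: 0xF1 = 11110001, payload 001 (3 bits).
Byte 2: 0x8E = 10001110 (10xxxxxx ✓), payload 001110.
Byte 3: 0xA1 = 10100001 (10xxxxxx ✓), payload 100001.
Byte 4: 0x93 = 10010011 (10xxxxxx ✓), payload 010011.
Concatenate: 001001110100001010011 = 0x4E853 (21 bits → U+4E853).

U+4E853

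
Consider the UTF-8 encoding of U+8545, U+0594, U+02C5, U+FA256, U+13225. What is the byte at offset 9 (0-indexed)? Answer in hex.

0x89

U+8545 → 3-byte form E8 95 85 at offsets 0–2.
U+0594 → 2-byte form D6 94 at offsets 3–4.
U+02C5 → 2-byte form CB 85 at offsets 5–6.
U+FA256 → 4-byte form F3 BA 89 96 at offsets 7–10.
Offset 9 falls in char 4's range; it's byte 3 of F3 BA 89 96 = 0x89.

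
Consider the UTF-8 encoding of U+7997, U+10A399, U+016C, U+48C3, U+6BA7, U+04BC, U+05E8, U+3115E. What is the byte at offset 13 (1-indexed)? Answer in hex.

0xE6

1-indexed offset 13 is 0-indexed offset 12.
U+7997 → 3-byte form E7 A6 97 at offsets 0–2.
U+10A399 → 4-byte form F4 8A 8E 99 at offsets 3–6.
U+016C → 2-byte form C5 AC at offsets 7–8.
U+48C3 → 3-byte form E4 A3 83 at offsets 9–11.
U+6BA7 → 3-byte form E6 AE A7 at offsets 12–14.
Offset 12 falls in char 5's range; it's byte 1 of E6 AE A7 = 0xE6.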